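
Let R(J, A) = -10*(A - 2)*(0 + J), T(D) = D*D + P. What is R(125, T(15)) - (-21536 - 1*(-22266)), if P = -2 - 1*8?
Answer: -266980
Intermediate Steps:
P = -10 (P = -2 - 8 = -10)
T(D) = -10 + D**2 (T(D) = D*D - 10 = D**2 - 10 = -10 + D**2)
R(J, A) = -10*J*(-2 + A) (R(J, A) = -10*(-2 + A)*J = -10*J*(-2 + A))
R(125, T(15)) - (-21536 - 1*(-22266)) = 10*125*(2 - (-10 + 15**2)) - (-21536 - 1*(-22266)) = 10*125*(2 - (-10 + 225)) - (-21536 + 22266) = 10*125*(2 - 1*215) - 1*730 = 10*125*(2 - 215) - 730 = 10*125*(-213) - 730 = -266250 - 730 = -266980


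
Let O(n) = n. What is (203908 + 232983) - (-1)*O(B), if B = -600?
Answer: 436291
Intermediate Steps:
(203908 + 232983) - (-1)*O(B) = (203908 + 232983) - (-1)*(-600) = 436891 - 1*600 = 436891 - 600 = 436291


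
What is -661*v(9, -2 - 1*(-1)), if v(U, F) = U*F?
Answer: 5949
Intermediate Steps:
v(U, F) = F*U
-661*v(9, -2 - 1*(-1)) = -661*(-2 - 1*(-1))*9 = -661*(-2 + 1)*9 = -(-661)*9 = -661*(-9) = 5949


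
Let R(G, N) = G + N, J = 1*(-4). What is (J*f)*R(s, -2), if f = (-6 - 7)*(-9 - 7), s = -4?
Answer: 4992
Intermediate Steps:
f = 208 (f = -13*(-16) = 208)
J = -4
(J*f)*R(s, -2) = (-4*208)*(-4 - 2) = -832*(-6) = 4992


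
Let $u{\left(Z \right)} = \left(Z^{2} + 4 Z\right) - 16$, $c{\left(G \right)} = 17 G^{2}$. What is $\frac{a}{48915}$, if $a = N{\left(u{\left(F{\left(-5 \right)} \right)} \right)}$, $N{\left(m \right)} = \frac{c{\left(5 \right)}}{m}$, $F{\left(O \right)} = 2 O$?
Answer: $\frac{85}{430452} \approx 0.00019747$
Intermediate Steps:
$u{\left(Z \right)} = -16 + Z^{2} + 4 Z$
$N{\left(m \right)} = \frac{425}{m}$ ($N{\left(m \right)} = \frac{17 \cdot 5^{2}}{m} = \frac{17 \cdot 25}{m} = \frac{425}{m}$)
$a = \frac{425}{44}$ ($a = \frac{425}{-16 + \left(2 \left(-5\right)\right)^{2} + 4 \cdot 2 \left(-5\right)} = \frac{425}{-16 + \left(-10\right)^{2} + 4 \left(-10\right)} = \frac{425}{-16 + 100 - 40} = \frac{425}{44} \approx 9.6591$)
$\frac{a}{48915} = \frac{425}{44 \cdot 48915} = \frac{425}{44} \cdot \frac{1}{48915} = \frac{85}{430452}$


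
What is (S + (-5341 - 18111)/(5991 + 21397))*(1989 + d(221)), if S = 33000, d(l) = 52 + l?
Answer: 12465558534/167 ≈ 7.4644e+7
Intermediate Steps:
(S + (-5341 - 18111)/(5991 + 21397))*(1989 + d(221)) = (33000 + (-5341 - 18111)/(5991 + 21397))*(1989 + (52 + 221)) = (33000 - 23452/27388)*(1989 + 273) = (33000 - 23452*1/27388)*2262 = (33000 - 143/167)*2262 = (5510857/167)*2262 = 12465558534/167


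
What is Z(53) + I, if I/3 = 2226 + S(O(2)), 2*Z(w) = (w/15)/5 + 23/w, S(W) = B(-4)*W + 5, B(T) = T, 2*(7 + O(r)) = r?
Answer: 26893142/3975 ≈ 6765.6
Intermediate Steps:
O(r) = -7 + r/2
S(W) = 5 - 4*W (S(W) = -4*W + 5 = 5 - 4*W)
Z(w) = w/150 + 23/(2*w) (Z(w) = ((w/15)/5 + 23/w)/2 = ((w*(1/15))*(1/5) + 23/w)/2 = ((w/15)*(1/5) + 23/w)/2 = (w/75 + 23/w)/2 = (23/w + w/75)/2 = w/150 + 23/(2*w))
I = 6765 (I = 3*(2226 + (5 - 4*(-7 + (1/2)*2))) = 3*(2226 + (5 - 4*(-7 + 1))) = 3*(2226 + (5 - 4*(-6))) = 3*(2226 + (5 + 24)) = 3*(2226 + 29) = 3*2255 = 6765)
Z(53) + I = (1/150)*(1725 + 53**2)/53 + 6765 = (1/150)*(1/53)*(1725 + 2809) + 6765 = (1/150)*(1/53)*4534 + 6765 = 2267/3975 + 6765 = 26893142/3975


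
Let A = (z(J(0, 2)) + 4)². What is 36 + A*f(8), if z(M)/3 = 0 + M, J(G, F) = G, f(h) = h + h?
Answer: 292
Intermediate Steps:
f(h) = 2*h
z(M) = 3*M (z(M) = 3*(0 + M) = 3*M)
A = 16 (A = (3*0 + 4)² = (0 + 4)² = 4² = 16)
36 + A*f(8) = 36 + 16*(2*8) = 36 + 16*16 = 36 + 256 = 292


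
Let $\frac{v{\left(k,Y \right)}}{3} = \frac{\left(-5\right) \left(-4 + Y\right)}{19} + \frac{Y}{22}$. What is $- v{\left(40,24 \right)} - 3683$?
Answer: $- \frac{767131}{209} \approx -3670.5$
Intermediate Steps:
$v{\left(k,Y \right)} = \frac{60}{19} - \frac{273 Y}{418}$ ($v{\left(k,Y \right)} = 3 \left(\frac{\left(-5\right) \left(-4 + Y\right)}{19} + \frac{Y}{22}\right) = 3 \left(\left(20 - 5 Y\right) \frac{1}{19} + Y \frac{1}{22}\right) = 3 \left(\left(\frac{20}{19} - \frac{5 Y}{19}\right) + \frac{Y}{22}\right) = 3 \left(\frac{20}{19} - \frac{91 Y}{418}\right) = \frac{60}{19} - \frac{273 Y}{418}$)
$- v{\left(40,24 \right)} - 3683 = - (\frac{60}{19} - \frac{3276}{209}) - 3683 = \left(-1\right) \left(- \frac{2616}{209}\right) - 3683 = \frac{2616}{209} - 3683 = - \frac{767131}{209}$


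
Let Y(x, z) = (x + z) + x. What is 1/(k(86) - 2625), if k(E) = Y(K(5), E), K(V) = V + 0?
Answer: -1/2529 ≈ -0.00039541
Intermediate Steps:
K(V) = V
Y(x, z) = z + 2*x
k(E) = 10 + E (k(E) = E + 2*5 = E + 10 = 10 + E)
1/(k(86) - 2625) = 1/((10 + 86) - 2625) = 1/(96 - 2625) = 1/(-2529) = -1/2529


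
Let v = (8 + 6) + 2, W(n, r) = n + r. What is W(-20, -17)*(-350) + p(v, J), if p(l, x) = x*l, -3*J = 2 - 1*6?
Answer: 38914/3 ≈ 12971.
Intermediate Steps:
v = 16 (v = 14 + 2 = 16)
J = 4/3 (J = -(2 - 1*6)/3 = -(2 - 6)/3 = -1/3*(-4) = 4/3 ≈ 1.3333)
p(l, x) = l*x
W(-20, -17)*(-350) + p(v, J) = (-20 - 17)*(-350) + 16*(4/3) = -37*(-350) + 64/3 = 12950 + 64/3 = 38914/3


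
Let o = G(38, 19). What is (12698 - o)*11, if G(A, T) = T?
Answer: 139469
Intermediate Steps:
o = 19
(12698 - o)*11 = (12698 - 1*19)*11 = (12698 - 19)*11 = 12679*11 = 139469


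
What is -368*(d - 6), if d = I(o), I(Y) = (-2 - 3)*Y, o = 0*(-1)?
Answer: 2208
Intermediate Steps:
o = 0
I(Y) = -5*Y
d = 0 (d = -5*0 = 0)
-368*(d - 6) = -368*(0 - 6) = -368*(-6) = 2208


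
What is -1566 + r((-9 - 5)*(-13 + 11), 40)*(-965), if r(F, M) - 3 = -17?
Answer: 11944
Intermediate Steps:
r(F, M) = -14 (r(F, M) = 3 - 17 = -14)
-1566 + r((-9 - 5)*(-13 + 11), 40)*(-965) = -1566 - 14*(-965) = -1566 + 13510 = 11944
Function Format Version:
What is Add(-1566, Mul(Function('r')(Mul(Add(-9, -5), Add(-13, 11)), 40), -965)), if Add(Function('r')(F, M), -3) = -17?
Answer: 11944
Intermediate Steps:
Function('r')(F, M) = -14 (Function('r')(F, M) = Add(3, -17) = -14)
Add(-1566, Mul(Function('r')(Mul(Add(-9, -5), Add(-13, 11)), 40), -965)) = Add(-1566, Mul(-14, -965)) = Add(-1566, 13510) = 11944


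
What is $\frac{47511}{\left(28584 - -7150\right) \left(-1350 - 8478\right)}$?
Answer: $- \frac{5279}{39021528} \approx -0.00013528$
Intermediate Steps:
$\frac{47511}{\left(28584 - -7150\right) \left(-1350 - 8478\right)} = \frac{47511}{\left(28584 + \left(-4281 + 11431\right)\right) \left(-9828\right)} = \frac{47511}{\left(28584 + 7150\right) \left(-9828\right)} = \frac{47511}{35734 \left(-9828\right)} = \frac{47511}{-351193752} = 47511 \left(- \frac{1}{351193752}\right) = - \frac{5279}{39021528}$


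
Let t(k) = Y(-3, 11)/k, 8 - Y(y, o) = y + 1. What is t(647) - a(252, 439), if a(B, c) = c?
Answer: -284023/647 ≈ -438.98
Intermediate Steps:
Y(y, o) = 7 - y (Y(y, o) = 8 - (y + 1) = 8 - (1 + y) = 8 + (-1 - y) = 7 - y)
t(k) = 10/k (t(k) = (7 - 1*(-3))/k = (7 + 3)/k = 10/k)
t(647) - a(252, 439) = 10/647 - 1*439 = 10*(1/647) - 439 = 10/647 - 439 = -284023/647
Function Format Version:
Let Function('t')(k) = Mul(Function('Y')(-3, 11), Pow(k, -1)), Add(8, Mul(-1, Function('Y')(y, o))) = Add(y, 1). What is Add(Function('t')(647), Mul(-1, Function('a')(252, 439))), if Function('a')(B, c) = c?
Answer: Rational(-284023, 647) ≈ -438.98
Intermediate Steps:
Function('Y')(y, o) = Add(7, Mul(-1, y)) (Function('Y')(y, o) = Add(8, Mul(-1, Add(y, 1))) = Add(8, Mul(-1, Add(1, y))) = Add(8, Add(-1, Mul(-1, y))) = Add(7, Mul(-1, y)))
Function('t')(k) = Mul(10, Pow(k, -1)) (Function('t')(k) = Mul(Add(7, Mul(-1, -3)), Pow(k, -1)) = Mul(Add(7, 3), Pow(k, -1)) = Mul(10, Pow(k, -1)))
Add(Function('t')(647), Mul(-1, Function('a')(252, 439))) = Add(Mul(10, Pow(647, -1)), Mul(-1, 439)) = Add(Mul(10, Rational(1, 647)), -439) = Add(Rational(10, 647), -439) = Rational(-284023, 647)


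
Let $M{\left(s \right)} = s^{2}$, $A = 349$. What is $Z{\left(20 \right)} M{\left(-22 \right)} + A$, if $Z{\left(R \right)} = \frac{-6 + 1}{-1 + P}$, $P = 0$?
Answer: $2769$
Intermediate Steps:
$Z{\left(R \right)} = 5$ ($Z{\left(R \right)} = \frac{-6 + 1}{-1 + 0} = - \frac{5}{-1} = \left(-5\right) \left(-1\right) = 5$)
$Z{\left(20 \right)} M{\left(-22 \right)} + A = 5 \left(-22\right)^{2} + 349 = 5 \cdot 484 + 349 = 2420 + 349 = 2769$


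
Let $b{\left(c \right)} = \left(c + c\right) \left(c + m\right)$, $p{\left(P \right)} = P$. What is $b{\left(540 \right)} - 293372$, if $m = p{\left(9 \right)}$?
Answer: $299548$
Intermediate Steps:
$m = 9$
$b{\left(c \right)} = 2 c \left(9 + c\right)$ ($b{\left(c \right)} = \left(c + c\right) \left(c + 9\right) = 2 c \left(9 + c\right)$)
$b{\left(540 \right)} - 293372 = 2 \cdot 540 \left(9 + 540\right) - 293372 = 2 \cdot 540 \cdot 549 - 293372 = 592920 - 293372 = 299548$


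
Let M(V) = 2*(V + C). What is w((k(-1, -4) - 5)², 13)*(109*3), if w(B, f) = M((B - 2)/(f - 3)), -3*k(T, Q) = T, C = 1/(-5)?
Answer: 3488/3 ≈ 1162.7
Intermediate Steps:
C = -⅕ (C = 1*(-⅕) = -⅕ ≈ -0.20000)
k(T, Q) = -T/3
M(V) = -⅖ + 2*V (M(V) = 2*(V - ⅕) = 2*(-⅕ + V) = -⅖ + 2*V)
w(B, f) = -⅖ + 2*(-2 + B)/(-3 + f) (w(B, f) = -⅖ + 2*((B - 2)/(f - 3)) = -⅖ + 2*((-2 + B)/(-3 + f)) = -⅖ + 2*(-2 + B)/(-3 + f))
w((k(-1, -4) - 5)², 13)*(109*3) = (2*(-7 - 1*13 + 5*(-⅓*(-1) - 5)²)/(5*(-3 + 13)))*(109*3) = ((⅖)*(-7 - 13 + 5*(⅓ - 5)²)/10)*327 = ((⅖)*(⅒)*(-7 - 13 + 5*(-14/3)²))*327 = ((⅖)*(⅒)*(-7 - 13 + 5*(196/9)))*327 = ((⅖)*(⅒)*(-7 - 13 + 980/9))*327 = ((⅖)*(⅒)*(800/9))*327 = (32/9)*327 = 3488/3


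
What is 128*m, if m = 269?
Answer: 34432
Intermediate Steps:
128*m = 128*269 = 34432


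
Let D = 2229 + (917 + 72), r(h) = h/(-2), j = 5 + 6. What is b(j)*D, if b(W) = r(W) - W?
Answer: -53097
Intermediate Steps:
j = 11
r(h) = -h/2
D = 3218 (D = 2229 + 989 = 3218)
b(W) = -3*W/2 (b(W) = -W/2 - W = -3*W/2)
b(j)*D = -3/2*11*3218 = -33/2*3218 = -53097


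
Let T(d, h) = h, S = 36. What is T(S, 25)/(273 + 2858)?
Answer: 25/3131 ≈ 0.0079847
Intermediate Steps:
T(S, 25)/(273 + 2858) = 25/(273 + 2858) = 25/3131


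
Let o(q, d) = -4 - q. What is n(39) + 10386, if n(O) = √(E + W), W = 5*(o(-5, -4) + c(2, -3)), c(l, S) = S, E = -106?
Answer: 10386 + 2*I*√29 ≈ 10386.0 + 10.77*I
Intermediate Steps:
W = -10 (W = 5*((-4 - 1*(-5)) - 3) = 5*((-4 + 5) - 3) = 5*(1 - 3) = 5*(-2) = -10)
n(O) = 2*I*√29 (n(O) = √(-106 - 10) = √(-116) = 2*I*√29)
n(39) + 10386 = 2*I*√29 + 10386 = 10386 + 2*I*√29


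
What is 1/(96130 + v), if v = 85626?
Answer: 1/181756 ≈ 5.5019e-6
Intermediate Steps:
1/(96130 + v) = 1/(96130 + 85626) = 1/181756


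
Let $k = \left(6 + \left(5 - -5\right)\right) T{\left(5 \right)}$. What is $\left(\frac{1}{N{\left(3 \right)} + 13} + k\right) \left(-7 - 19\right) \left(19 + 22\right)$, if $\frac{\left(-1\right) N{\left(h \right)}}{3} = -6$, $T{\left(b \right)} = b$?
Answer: $- \frac{2644746}{31} \approx -85314.0$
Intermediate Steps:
$k = 80$ ($k = \left(6 + \left(5 - -5\right)\right) 5 = \left(6 + \left(5 + 5\right)\right) 5 = \left(6 + 10\right) 5 = 16 \cdot 5 = 80$)
$N{\left(h \right)} = 18$ ($N{\left(h \right)} = \left(-3\right) \left(-6\right) = 18$)
$\left(\frac{1}{N{\left(3 \right)} + 13} + k\right) \left(-7 - 19\right) \left(19 + 22\right) = \left(\frac{1}{18 + 13} + 80\right) \left(-7 - 19\right) \left(19 + 22\right) = \left(\frac{1}{31} + 80\right) \left(\left(-26\right) 41\right) = \left(\frac{1}{31} + 80\right) \left(-1066\right) = \frac{2481}{31} \left(-1066\right) = - \frac{2644746}{31}$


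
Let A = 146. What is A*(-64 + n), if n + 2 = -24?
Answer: -13140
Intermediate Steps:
n = -26 (n = -2 - 24 = -26)
A*(-64 + n) = 146*(-64 - 26) = 146*(-90) = -13140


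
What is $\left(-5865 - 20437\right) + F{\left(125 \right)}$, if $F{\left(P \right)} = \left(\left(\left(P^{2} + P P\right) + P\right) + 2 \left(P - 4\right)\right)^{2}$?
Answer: $999608387$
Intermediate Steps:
$F{\left(P \right)} = \left(-8 + 2 P^{2} + 3 P\right)^{2}$ ($F{\left(P \right)} = \left(\left(\left(P^{2} + P^{2}\right) + P\right) + 2 \left(-4 + P\right)\right)^{2} = \left(\left(2 P^{2} + P\right) + \left(-8 + 2 P\right)\right)^{2} = \left(\left(P + 2 P^{2}\right) + \left(-8 + 2 P\right)\right)^{2} = \left(-8 + 2 P^{2} + 3 P\right)^{2}$)
$\left(-5865 - 20437\right) + F{\left(125 \right)} = \left(-5865 - 20437\right) + \left(-8 + 2 \cdot 125^{2} + 3 \cdot 125\right)^{2} = -26302 + \left(-8 + 2 \cdot 15625 + 375\right)^{2} = -26302 + \left(-8 + 31250 + 375\right)^{2} = -26302 + 31617^{2} = -26302 + 999634689 = 999608387$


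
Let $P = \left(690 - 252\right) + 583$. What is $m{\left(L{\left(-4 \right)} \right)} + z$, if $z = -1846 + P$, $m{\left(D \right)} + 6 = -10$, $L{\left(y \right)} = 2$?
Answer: $-841$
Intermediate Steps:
$P = 1021$ ($P = 438 + 583 = 1021$)
$m{\left(D \right)} = -16$ ($m{\left(D \right)} = -6 - 10 = -16$)
$z = -825$ ($z = -1846 + 1021 = -825$)
$m{\left(L{\left(-4 \right)} \right)} + z = -16 - 825 = -841$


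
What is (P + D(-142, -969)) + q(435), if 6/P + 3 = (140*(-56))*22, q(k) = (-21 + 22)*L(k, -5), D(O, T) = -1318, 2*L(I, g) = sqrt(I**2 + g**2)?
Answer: -227332600/172483 + 5*sqrt(7570)/2 ≈ -1100.5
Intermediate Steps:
L(I, g) = sqrt(I**2 + g**2)/2
q(k) = sqrt(25 + k**2)/2 (q(k) = (-21 + 22)*(sqrt(k**2 + (-5)**2)/2) = 1*(sqrt(k**2 + 25)/2) = 1*(sqrt(25 + k**2)/2) = sqrt(25 + k**2)/2)
P = -6/172483 (P = 6/(-3 + (140*(-56))*22) = 6/(-3 - 7840*22) = 6/(-3 - 172480) = 6/(-172483) = 6*(-1/172483) = -6/172483 ≈ -3.4786e-5)
(P + D(-142, -969)) + q(435) = (-6/172483 - 1318) + sqrt(25 + 435**2)/2 = -227332600/172483 + sqrt(25 + 189225)/2 = -227332600/172483 + sqrt(189250)/2 = -227332600/172483 + (5*sqrt(7570))/2 = -227332600/172483 + 5*sqrt(7570)/2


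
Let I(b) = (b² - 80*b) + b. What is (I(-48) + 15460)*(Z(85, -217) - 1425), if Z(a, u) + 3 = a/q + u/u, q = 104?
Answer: -799312647/26 ≈ -3.0743e+7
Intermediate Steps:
Z(a, u) = -2 + a/104 (Z(a, u) = -3 + (a/104 + u/u) = -3 + (a*(1/104) + 1) = -3 + (a/104 + 1) = -3 + (1 + a/104) = -2 + a/104)
I(b) = b² - 79*b
(I(-48) + 15460)*(Z(85, -217) - 1425) = (-48*(-79 - 48) + 15460)*((-2 + (1/104)*85) - 1425) = (-48*(-127) + 15460)*((-2 + 85/104) - 1425) = (6096 + 15460)*(-123/104 - 1425) = 21556*(-148323/104) = -799312647/26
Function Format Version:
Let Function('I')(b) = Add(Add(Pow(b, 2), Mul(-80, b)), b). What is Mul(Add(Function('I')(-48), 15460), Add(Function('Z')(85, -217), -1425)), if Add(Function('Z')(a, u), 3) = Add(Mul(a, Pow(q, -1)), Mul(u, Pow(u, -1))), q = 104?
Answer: Rational(-799312647, 26) ≈ -3.0743e+7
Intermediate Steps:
Function('Z')(a, u) = Add(-2, Mul(Rational(1, 104), a)) (Function('Z')(a, u) = Add(-3, Add(Mul(a, Pow(104, -1)), Mul(u, Pow(u, -1)))) = Add(-3, Add(Mul(a, Rational(1, 104)), 1)) = Add(-3, Add(Mul(Rational(1, 104), a), 1)) = Add(-3, Add(1, Mul(Rational(1, 104), a))) = Add(-2, Mul(Rational(1, 104), a)))
Function('I')(b) = Add(Pow(b, 2), Mul(-79, b))
Mul(Add(Function('I')(-48), 15460), Add(Function('Z')(85, -217), -1425)) = Mul(Add(Mul(-48, Add(-79, -48)), 15460), Add(Add(-2, Mul(Rational(1, 104), 85)), -1425)) = Mul(Add(Mul(-48, -127), 15460), Add(Add(-2, Rational(85, 104)), -1425)) = Mul(Add(6096, 15460), Add(Rational(-123, 104), -1425)) = Mul(21556, Rational(-148323, 104)) = Rational(-799312647, 26)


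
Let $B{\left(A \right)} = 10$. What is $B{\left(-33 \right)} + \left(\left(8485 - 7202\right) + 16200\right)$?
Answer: $17493$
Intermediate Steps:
$B{\left(-33 \right)} + \left(\left(8485 - 7202\right) + 16200\right) = 10 + \left(\left(8485 - 7202\right) + 16200\right) = 10 + \left(1283 + 16200\right) = 10 + 17483 = 17493$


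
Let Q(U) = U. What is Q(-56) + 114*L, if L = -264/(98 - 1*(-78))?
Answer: -227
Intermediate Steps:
L = -3/2 (L = -264/(98 + 78) = -264/176 = -264*1/176 = -3/2 ≈ -1.5000)
Q(-56) + 114*L = -56 + 114*(-3/2) = -56 - 171 = -227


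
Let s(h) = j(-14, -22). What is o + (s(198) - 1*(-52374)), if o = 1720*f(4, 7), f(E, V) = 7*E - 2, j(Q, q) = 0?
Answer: 97094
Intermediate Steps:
s(h) = 0
f(E, V) = -2 + 7*E
o = 44720 (o = 1720*(-2 + 7*4) = 1720*(-2 + 28) = 1720*26 = 44720)
o + (s(198) - 1*(-52374)) = 44720 + (0 - 1*(-52374)) = 44720 + (0 + 52374) = 44720 + 52374 = 97094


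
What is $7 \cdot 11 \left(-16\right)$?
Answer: $-1232$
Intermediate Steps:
$7 \cdot 11 \left(-16\right) = 77 \left(-16\right) = -1232$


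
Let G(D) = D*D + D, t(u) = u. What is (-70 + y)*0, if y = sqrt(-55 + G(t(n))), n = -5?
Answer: 0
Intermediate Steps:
G(D) = D + D**2 (G(D) = D**2 + D = D + D**2)
y = I*sqrt(35) (y = sqrt(-55 - 5*(1 - 5)) = sqrt(-55 - 5*(-4)) = sqrt(-55 + 20) = sqrt(-35) = I*sqrt(35) ≈ 5.9161*I)
(-70 + y)*0 = (-70 + I*sqrt(35))*0 = 0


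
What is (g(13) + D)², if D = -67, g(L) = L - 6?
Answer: 3600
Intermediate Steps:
g(L) = -6 + L
(g(13) + D)² = ((-6 + 13) - 67)² = (7 - 67)² = (-60)² = 3600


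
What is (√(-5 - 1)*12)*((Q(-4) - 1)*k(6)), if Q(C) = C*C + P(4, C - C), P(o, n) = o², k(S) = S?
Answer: 2232*I*√6 ≈ 5467.3*I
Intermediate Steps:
Q(C) = 16 + C² (Q(C) = C*C + 4² = C² + 16 = 16 + C²)
(√(-5 - 1)*12)*((Q(-4) - 1)*k(6)) = (√(-5 - 1)*12)*(((16 + (-4)²) - 1)*6) = (√(-6)*12)*(((16 + 16) - 1)*6) = ((I*√6)*12)*((32 - 1)*6) = (12*I*√6)*(31*6) = (12*I*√6)*186 = 2232*I*√6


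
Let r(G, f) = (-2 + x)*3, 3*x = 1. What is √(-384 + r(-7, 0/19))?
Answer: I*√389 ≈ 19.723*I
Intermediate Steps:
x = ⅓ (x = (⅓)*1 = ⅓ ≈ 0.33333)
r(G, f) = -5 (r(G, f) = (-2 + ⅓)*3 = -5/3*3 = -5)
√(-384 + r(-7, 0/19)) = √(-384 - 5) = √(-389) = I*√389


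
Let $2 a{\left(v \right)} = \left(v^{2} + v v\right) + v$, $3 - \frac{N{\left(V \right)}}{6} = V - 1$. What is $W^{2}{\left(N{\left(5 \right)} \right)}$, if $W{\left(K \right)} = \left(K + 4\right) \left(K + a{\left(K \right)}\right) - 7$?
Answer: $3721$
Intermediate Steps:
$N{\left(V \right)} = 24 - 6 V$ ($N{\left(V \right)} = 18 - 6 \left(V - 1\right) = 18 - 6 \left(-1 + V\right) = 18 - \left(-6 + 6 V\right) = 24 - 6 V$)
$a{\left(v \right)} = v^{2} + \frac{v}{2}$ ($a{\left(v \right)} = \frac{\left(v^{2} + v v\right) + v}{2} = \frac{\left(v^{2} + v^{2}\right) + v}{2} = \frac{2 v^{2} + v}{2} = \frac{v + 2 v^{2}}{2} = v^{2} + \frac{v}{2}$)
$W{\left(K \right)} = -7 + \left(4 + K\right) \left(K + K \left(\frac{1}{2} + K\right)\right)$ ($W{\left(K \right)} = \left(K + 4\right) \left(K + K \left(\frac{1}{2} + K\right)\right) - 7 = \left(4 + K\right) \left(K + K \left(\frac{1}{2} + K\right)\right) - 7 = -7 + \left(4 + K\right) \left(K + K \left(\frac{1}{2} + K\right)\right)$)
$W^{2}{\left(N{\left(5 \right)} \right)} = \left(-7 + \left(24 - 30\right)^{3} + 6 \left(24 - 30\right) + \frac{11 \left(24 - 30\right)^{2}}{2}\right)^{2} = \left(-7 + \left(-6\right)^{3} + 6 \left(-6\right) + \frac{11 \left(-6\right)^{2}}{2}\right)^{2} = \left(-7 - 216 - 36 + \frac{11}{2} \cdot 36\right)^{2} = \left(-7 - 216 - 36 + 198\right)^{2} = \left(-61\right)^{2} = 3721$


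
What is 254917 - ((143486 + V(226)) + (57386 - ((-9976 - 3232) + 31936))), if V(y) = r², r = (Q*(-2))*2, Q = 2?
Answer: 72709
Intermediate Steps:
r = -8 (r = (2*(-2))*2 = -4*2 = -8)
V(y) = 64 (V(y) = (-8)² = 64)
254917 - ((143486 + V(226)) + (57386 - ((-9976 - 3232) + 31936))) = 254917 - ((143486 + 64) + (57386 - ((-9976 - 3232) + 31936))) = 254917 - (143550 + (57386 - (-13208 + 31936))) = 254917 - (143550 + (57386 - 1*18728)) = 254917 - (143550 + (57386 - 18728)) = 254917 - (143550 + 38658) = 254917 - 1*182208 = 254917 - 182208 = 72709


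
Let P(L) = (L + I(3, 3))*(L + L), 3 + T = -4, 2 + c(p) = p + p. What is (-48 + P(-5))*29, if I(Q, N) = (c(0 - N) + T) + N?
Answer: 3538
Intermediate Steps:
c(p) = -2 + 2*p (c(p) = -2 + (p + p) = -2 + 2*p)
T = -7 (T = -3 - 4 = -7)
I(Q, N) = -9 - N (I(Q, N) = ((-2 + 2*(0 - N)) - 7) + N = ((-2 + 2*(-N)) - 7) + N = ((-2 - 2*N) - 7) + N = (-9 - 2*N) + N = -9 - N)
P(L) = 2*L*(-12 + L) (P(L) = (L + (-9 - 1*3))*(L + L) = (L + (-9 - 3))*(2*L) = (L - 12)*(2*L) = (-12 + L)*(2*L) = 2*L*(-12 + L))
(-48 + P(-5))*29 = (-48 + 2*(-5)*(-12 - 5))*29 = (-48 + 2*(-5)*(-17))*29 = (-48 + 170)*29 = 122*29 = 3538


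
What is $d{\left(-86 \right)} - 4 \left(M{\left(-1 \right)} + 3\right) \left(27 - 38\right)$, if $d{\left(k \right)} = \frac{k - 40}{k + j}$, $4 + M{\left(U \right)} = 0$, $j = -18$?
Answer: $- \frac{2225}{52} \approx -42.788$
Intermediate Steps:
$M{\left(U \right)} = -4$ ($M{\left(U \right)} = -4 + 0 = -4$)
$d{\left(k \right)} = \frac{-40 + k}{-18 + k}$ ($d{\left(k \right)} = \frac{k - 40}{k - 18} = \frac{-40 + k}{-18 + k}$)
$d{\left(-86 \right)} - 4 \left(M{\left(-1 \right)} + 3\right) \left(27 - 38\right) = \frac{-40 - 86}{-18 - 86} - 4 \left(-4 + 3\right) \left(27 - 38\right) = \frac{1}{-104} \left(-126\right) - 4 \left(-1\right) \left(-11\right) = \left(- \frac{1}{104}\right) \left(-126\right) - \left(-4\right) \left(-11\right) = \frac{63}{52} - 44 = - \frac{2225}{52}$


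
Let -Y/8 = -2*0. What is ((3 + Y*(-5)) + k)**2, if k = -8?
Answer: 25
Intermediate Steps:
Y = 0 (Y = -(-16)*0 = -8*0 = 0)
((3 + Y*(-5)) + k)**2 = ((3 + 0*(-5)) - 8)**2 = ((3 + 0) - 8)**2 = (3 - 8)**2 = (-5)**2 = 25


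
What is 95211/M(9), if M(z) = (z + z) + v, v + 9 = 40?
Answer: 95211/49 ≈ 1943.1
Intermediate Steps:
v = 31 (v = -9 + 40 = 31)
M(z) = 31 + 2*z (M(z) = (z + z) + 31 = 2*z + 31 = 31 + 2*z)
95211/M(9) = 95211/(31 + 2*9) = 95211/(31 + 18) = 95211/49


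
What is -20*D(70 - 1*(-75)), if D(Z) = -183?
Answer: 3660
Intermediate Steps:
-20*D(70 - 1*(-75)) = -20*(-183) = 3660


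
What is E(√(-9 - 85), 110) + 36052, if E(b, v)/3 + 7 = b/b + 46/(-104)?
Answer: 1873699/52 ≈ 36033.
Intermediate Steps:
E(b, v) = -1005/52 (E(b, v) = -21 + 3*(b/b + 46/(-104)) = -21 + 3*(1 + 46*(-1/104)) = -21 + 3*(1 - 23/52) = -21 + 3*(29/52) = -21 + 87/52 = -1005/52)
E(√(-9 - 85), 110) + 36052 = -1005/52 + 36052 = 1873699/52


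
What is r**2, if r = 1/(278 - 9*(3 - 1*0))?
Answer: 1/63001 ≈ 1.5873e-5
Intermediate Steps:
r = 1/251 (r = 1/(278 - 9*(3 + 0)) = 1/(278 - 9*3) = 1/(278 - 27) = 1/251 ≈ 0.0039841)
r**2 = (1/251)**2 = 1/63001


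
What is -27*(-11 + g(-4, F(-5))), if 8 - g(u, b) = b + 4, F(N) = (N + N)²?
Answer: 2889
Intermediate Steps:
F(N) = 4*N² (F(N) = (2*N)² = 4*N²)
g(u, b) = 4 - b (g(u, b) = 8 - (b + 4) = 8 - (4 + b) = 8 + (-4 - b) = 4 - b)
-27*(-11 + g(-4, F(-5))) = -27*(-11 + (4 - 4*(-5)²)) = -27*(-11 + (4 - 4*25)) = -27*(-11 + (4 - 1*100)) = -27*(-11 + (4 - 100)) = -27*(-11 - 96) = -27*(-107) = 2889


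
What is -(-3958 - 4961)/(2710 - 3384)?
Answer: -8919/674 ≈ -13.233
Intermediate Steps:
-(-3958 - 4961)/(2710 - 3384) = -(-8919)/(-674) = -(-8919)*(-1)/674 = -1*8919/674 = -8919/674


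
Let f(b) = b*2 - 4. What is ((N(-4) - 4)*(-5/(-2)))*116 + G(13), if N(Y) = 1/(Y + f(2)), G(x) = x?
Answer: -2439/2 ≈ -1219.5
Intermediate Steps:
f(b) = -4 + 2*b (f(b) = 2*b - 4 = -4 + 2*b)
N(Y) = 1/Y (N(Y) = 1/(Y + (-4 + 2*2)) = 1/(Y + (-4 + 4)) = 1/(Y + 0) = 1/Y)
((N(-4) - 4)*(-5/(-2)))*116 + G(13) = ((1/(-4) - 4)*(-5/(-2)))*116 + 13 = ((-¼ - 4)*(-5*(-½)))*116 + 13 = -17/4*5/2*116 + 13 = -85/8*116 + 13 = -2465/2 + 13 = -2439/2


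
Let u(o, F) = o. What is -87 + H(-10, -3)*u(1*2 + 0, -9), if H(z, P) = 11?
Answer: -65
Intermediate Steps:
-87 + H(-10, -3)*u(1*2 + 0, -9) = -87 + 11*(1*2 + 0) = -87 + 11*(2 + 0) = -87 + 11*2 = -87 + 22 = -65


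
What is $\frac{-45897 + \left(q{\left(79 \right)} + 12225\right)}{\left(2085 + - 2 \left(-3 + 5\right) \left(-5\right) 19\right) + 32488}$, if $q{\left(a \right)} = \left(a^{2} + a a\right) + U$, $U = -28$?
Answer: $- \frac{21218}{34953} \approx -0.60704$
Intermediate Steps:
$q{\left(a \right)} = -28 + 2 a^{2}$ ($q{\left(a \right)} = \left(a^{2} + a a\right) - 28 = \left(a^{2} + a^{2}\right) - 28 = 2 a^{2} - 28 = -28 + 2 a^{2}$)
$\frac{-45897 + \left(q{\left(79 \right)} + 12225\right)}{\left(2085 + - 2 \left(-3 + 5\right) \left(-5\right) 19\right) + 32488} = \frac{-45897 + \left(\left(-28 + 2 \cdot 79^{2}\right) + 12225\right)}{\left(2085 + - 2 \left(-3 + 5\right) \left(-5\right) 19\right) + 32488} = \frac{-45897 + \left(\left(-28 + 2 \cdot 6241\right) + 12225\right)}{\left(2085 + \left(-2\right) 2 \left(-5\right) 19\right) + 32488} = \frac{-45897 + \left(\left(-28 + 12482\right) + 12225\right)}{\left(2085 + \left(-4\right) \left(-5\right) 19\right) + 32488} = \frac{-45897 + \left(12454 + 12225\right)}{\left(2085 + 20 \cdot 19\right) + 32488} = \frac{-45897 + 24679}{\left(2085 + 380\right) + 32488} = - \frac{21218}{2465 + 32488} = - \frac{21218}{34953}$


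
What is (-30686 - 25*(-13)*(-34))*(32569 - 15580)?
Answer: -709052904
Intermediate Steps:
(-30686 - 25*(-13)*(-34))*(32569 - 15580) = (-30686 + 325*(-34))*16989 = (-30686 - 11050)*16989 = -41736*16989 = -709052904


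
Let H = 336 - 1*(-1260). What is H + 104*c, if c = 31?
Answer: 4820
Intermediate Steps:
H = 1596 (H = 336 + 1260 = 1596)
H + 104*c = 1596 + 104*31 = 1596 + 3224 = 4820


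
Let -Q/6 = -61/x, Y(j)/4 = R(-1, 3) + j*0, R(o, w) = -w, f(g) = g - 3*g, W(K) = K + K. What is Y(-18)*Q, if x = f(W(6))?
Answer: 183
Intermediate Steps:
W(K) = 2*K
f(g) = -2*g
x = -24 (x = -4*6 = -2*12 = -24)
Y(j) = -12 (Y(j) = 4*(-1*3 + j*0) = 4*(-3 + 0) = 4*(-3) = -12)
Q = -61/4 (Q = -(-366)/(-24) = -(-366)*(-1)/24 = -6*61/24 = -61/4 ≈ -15.250)
Y(-18)*Q = -12*(-61/4) = 183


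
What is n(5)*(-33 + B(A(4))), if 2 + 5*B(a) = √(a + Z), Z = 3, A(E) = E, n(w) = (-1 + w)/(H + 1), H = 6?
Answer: -668/35 + 4*√7/35 ≈ -18.783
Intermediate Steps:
n(w) = -⅐ + w/7 (n(w) = (-1 + w)/(6 + 1) = (-1 + w)/7 = (-1 + w)*(⅐) = -⅐ + w/7)
B(a) = -⅖ + √(3 + a)/5 (B(a) = -⅖ + √(a + 3)/5 = -⅖ + √(3 + a)/5)
n(5)*(-33 + B(A(4))) = (-⅐ + (⅐)*5)*(-33 + (-⅖ + √(3 + 4)/5)) = (-⅐ + 5/7)*(-33 + (-⅖ + √7/5)) = 4*(-167/5 + √7/5)/7 = -668/35 + 4*√7/35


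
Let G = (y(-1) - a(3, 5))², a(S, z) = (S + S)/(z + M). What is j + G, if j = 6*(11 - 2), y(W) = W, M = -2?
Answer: 63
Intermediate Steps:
a(S, z) = 2*S/(-2 + z) (a(S, z) = (S + S)/(z - 2) = (2*S)/(-2 + z) = 2*S/(-2 + z))
j = 54 (j = 6*9 = 54)
G = 9 (G = (-1 - 2*3/(-2 + 5))² = (-1 - 2*3/3)² = (-1 - 1*2)² = (-1 - 2)² = (-3)² = 9)
j + G = 54 + 9 = 63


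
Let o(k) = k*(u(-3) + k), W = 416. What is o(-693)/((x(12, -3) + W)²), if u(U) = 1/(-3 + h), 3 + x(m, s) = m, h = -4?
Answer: 480348/180625 ≈ 2.6594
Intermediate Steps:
x(m, s) = -3 + m
u(U) = -⅐ (u(U) = 1/(-3 - 4) = 1/(-7) = -⅐)
o(k) = k*(-⅐ + k)
o(-693)/((x(12, -3) + W)²) = (-693*(-⅐ - 693))/(((-3 + 12) + 416)²) = (-693*(-4852/7))/((9 + 416)²) = 480348/(425²) = 480348/180625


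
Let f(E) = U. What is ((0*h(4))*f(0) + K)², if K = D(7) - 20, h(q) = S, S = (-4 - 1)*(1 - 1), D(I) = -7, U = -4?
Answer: 729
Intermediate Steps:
f(E) = -4
S = 0 (S = -5*0 = 0)
h(q) = 0
K = -27 (K = -7 - 20 = -27)
((0*h(4))*f(0) + K)² = ((0*0)*(-4) - 27)² = (0*(-4) - 27)² = (0 - 27)² = (-27)² = 729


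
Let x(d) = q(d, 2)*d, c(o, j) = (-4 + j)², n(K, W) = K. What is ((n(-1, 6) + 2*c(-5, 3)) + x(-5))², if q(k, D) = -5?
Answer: 676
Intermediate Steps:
x(d) = -5*d
((n(-1, 6) + 2*c(-5, 3)) + x(-5))² = ((-1 + 2*(-4 + 3)²) - 5*(-5))² = ((-1 + 2*(-1)²) + 25)² = ((-1 + 2*1) + 25)² = ((-1 + 2) + 25)² = (1 + 25)² = 26² = 676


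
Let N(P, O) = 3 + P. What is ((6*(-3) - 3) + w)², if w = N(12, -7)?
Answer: 36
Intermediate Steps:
w = 15 (w = 3 + 12 = 15)
((6*(-3) - 3) + w)² = ((6*(-3) - 3) + 15)² = ((-18 - 3) + 15)² = (-21 + 15)² = (-6)² = 36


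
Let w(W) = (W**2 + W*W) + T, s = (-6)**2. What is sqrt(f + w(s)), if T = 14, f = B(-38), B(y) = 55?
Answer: sqrt(2661) ≈ 51.585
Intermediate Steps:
s = 36
f = 55
w(W) = 14 + 2*W**2 (w(W) = (W**2 + W*W) + 14 = (W**2 + W**2) + 14 = 2*W**2 + 14 = 14 + 2*W**2)
sqrt(f + w(s)) = sqrt(55 + (14 + 2*36**2)) = sqrt(55 + (14 + 2*1296)) = sqrt(55 + (14 + 2592)) = sqrt(55 + 2606) = sqrt(2661)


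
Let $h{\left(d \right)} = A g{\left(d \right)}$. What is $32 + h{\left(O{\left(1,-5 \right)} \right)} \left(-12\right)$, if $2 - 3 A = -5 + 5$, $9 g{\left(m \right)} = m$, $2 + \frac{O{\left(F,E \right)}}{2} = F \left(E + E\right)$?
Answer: $\frac{160}{3} \approx 53.333$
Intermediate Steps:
$O{\left(F,E \right)} = -4 + 4 E F$ ($O{\left(F,E \right)} = -4 + 2 F \left(E + E\right) = -4 + 2 F 2 E = -4 + 2 \cdot 2 E F = -4 + 4 E F$)
$g{\left(m \right)} = \frac{m}{9}$
$A = \frac{2}{3}$ ($A = \frac{2}{3} - \frac{-5 + 5}{3} = \frac{2}{3} - 0 = \frac{2}{3} + 0 = \frac{2}{3} \approx 0.66667$)
$h{\left(d \right)} = \frac{2 d}{27}$ ($h{\left(d \right)} = \frac{2 \frac{d}{9}}{3} = \frac{2 d}{27}$)
$32 + h{\left(O{\left(1,-5 \right)} \right)} \left(-12\right) = 32 + \frac{2 \left(-4 + 4 \left(-5\right) 1\right)}{27} \left(-12\right) = 32 + \frac{2 \left(-4 - 20\right)}{27} \left(-12\right) = 32 + \frac{2}{27} \left(-24\right) \left(-12\right) = 32 - - \frac{64}{3} = 32 + \frac{64}{3} = \frac{160}{3}$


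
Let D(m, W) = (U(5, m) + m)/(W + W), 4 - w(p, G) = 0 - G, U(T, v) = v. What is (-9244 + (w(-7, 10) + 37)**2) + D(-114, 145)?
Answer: -963349/145 ≈ -6643.8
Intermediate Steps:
w(p, G) = 4 + G (w(p, G) = 4 - (0 - G) = 4 - (-1)*G = 4 + G)
D(m, W) = m/W (D(m, W) = (m + m)/(W + W) = (2*m)/((2*W)) = (2*m)*(1/(2*W)) = m/W)
(-9244 + (w(-7, 10) + 37)**2) + D(-114, 145) = (-9244 + ((4 + 10) + 37)**2) - 114/145 = (-9244 + (14 + 37)**2) - 114*1/145 = (-9244 + 51**2) - 114/145 = (-9244 + 2601) - 114/145 = -6643 - 114/145 = -963349/145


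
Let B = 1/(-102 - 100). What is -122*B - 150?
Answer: -15089/101 ≈ -149.40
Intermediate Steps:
B = -1/202 (B = 1/(-202) = -1/202 ≈ -0.0049505)
-122*B - 150 = -122*(-1/202) - 150 = 61/101 - 150 = -15089/101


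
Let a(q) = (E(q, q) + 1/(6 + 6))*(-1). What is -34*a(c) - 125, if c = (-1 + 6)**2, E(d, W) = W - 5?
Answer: 3347/6 ≈ 557.83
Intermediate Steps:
E(d, W) = -5 + W
c = 25 (c = 5**2 = 25)
a(q) = 59/12 - q (a(q) = ((-5 + q) + 1/(6 + 6))*(-1) = ((-5 + q) + 1/12)*(-1) = (-59/12 + q)*(-1) = 59/12 - q)
-34*a(c) - 125 = -34*(59/12 - 1*25) - 125 = -34*(59/12 - 25) - 125 = -34*(-241/12) - 125 = 4097/6 - 125 = 3347/6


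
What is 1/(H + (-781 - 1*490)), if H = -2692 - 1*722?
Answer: -1/4685 ≈ -0.00021345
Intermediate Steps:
H = -3414 (H = -2692 - 722 = -3414)
1/(H + (-781 - 1*490)) = 1/(-3414 + (-781 - 1*490)) = 1/(-3414 + (-781 - 490)) = 1/(-3414 - 1271) = 1/(-4685) = -1/4685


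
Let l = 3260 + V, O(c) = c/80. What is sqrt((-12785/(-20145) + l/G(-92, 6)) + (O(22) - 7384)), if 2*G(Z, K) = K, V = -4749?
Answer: I*sqrt(51162172737090)/80580 ≈ 88.766*I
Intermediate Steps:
O(c) = c/80 (O(c) = c*(1/80) = c/80)
G(Z, K) = K/2
l = -1489 (l = 3260 - 4749 = -1489)
sqrt((-12785/(-20145) + l/G(-92, 6)) + (O(22) - 7384)) = sqrt((-12785/(-20145) - 1489/((1/2)*6)) + ((1/80)*22 - 7384)) = sqrt((-12785*(-1/20145) - 1489/3) + (11/40 - 7384)) = sqrt((2557/4029 - 1489*1/3) - 295349/40) = sqrt((2557/4029 - 1489/3) - 295349/40) = sqrt(-1997170/4029 - 295349/40) = sqrt(-1269847921/161160) = I*sqrt(51162172737090)/80580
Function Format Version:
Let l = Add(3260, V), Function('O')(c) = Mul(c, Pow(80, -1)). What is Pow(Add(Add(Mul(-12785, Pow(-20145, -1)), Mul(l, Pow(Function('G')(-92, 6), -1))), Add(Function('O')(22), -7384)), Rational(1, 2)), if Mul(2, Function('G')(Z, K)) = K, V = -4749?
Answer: Mul(Rational(1, 80580), I, Pow(51162172737090, Rational(1, 2))) ≈ Mul(88.766, I)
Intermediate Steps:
Function('O')(c) = Mul(Rational(1, 80), c) (Function('O')(c) = Mul(c, Rational(1, 80)) = Mul(Rational(1, 80), c))
Function('G')(Z, K) = Mul(Rational(1, 2), K)
l = -1489 (l = Add(3260, -4749) = -1489)
Pow(Add(Add(Mul(-12785, Pow(-20145, -1)), Mul(l, Pow(Function('G')(-92, 6), -1))), Add(Function('O')(22), -7384)), Rational(1, 2)) = Pow(Add(Add(Mul(-12785, Pow(-20145, -1)), Mul(-1489, Pow(Mul(Rational(1, 2), 6), -1))), Add(Mul(Rational(1, 80), 22), -7384)), Rational(1, 2)) = Pow(Add(Add(Mul(-12785, Rational(-1, 20145)), Mul(-1489, Pow(3, -1))), Add(Rational(11, 40), -7384)), Rational(1, 2)) = Pow(Add(Add(Rational(2557, 4029), Mul(-1489, Rational(1, 3))), Rational(-295349, 40)), Rational(1, 2)) = Pow(Add(Add(Rational(2557, 4029), Rational(-1489, 3)), Rational(-295349, 40)), Rational(1, 2)) = Pow(Add(Rational(-1997170, 4029), Rational(-295349, 40)), Rational(1, 2)) = Pow(Rational(-1269847921, 161160), Rational(1, 2)) = Mul(Rational(1, 80580), I, Pow(51162172737090, Rational(1, 2)))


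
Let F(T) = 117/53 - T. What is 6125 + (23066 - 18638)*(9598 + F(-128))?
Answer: 2283379285/53 ≈ 4.3083e+7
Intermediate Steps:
F(T) = 117/53 - T (F(T) = 117*(1/53) - T = 117/53 - T)
6125 + (23066 - 18638)*(9598 + F(-128)) = 6125 + (23066 - 18638)*(9598 + (117/53 - 1*(-128))) = 6125 + 4428*(9598 + (117/53 + 128)) = 6125 + 4428*(9598 + 6901/53) = 6125 + 4428*(515595/53) = 6125 + 2283054660/53 = 2283379285/53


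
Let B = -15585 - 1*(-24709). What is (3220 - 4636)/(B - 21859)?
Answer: 472/4245 ≈ 0.11119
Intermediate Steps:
B = 9124 (B = -15585 + 24709 = 9124)
(3220 - 4636)/(B - 21859) = (3220 - 4636)/(9124 - 21859) = -1416/(-12735) = -1416*(-1/12735) = 472/4245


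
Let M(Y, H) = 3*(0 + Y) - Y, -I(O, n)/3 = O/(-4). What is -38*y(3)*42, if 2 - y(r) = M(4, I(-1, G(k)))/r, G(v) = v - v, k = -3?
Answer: 1064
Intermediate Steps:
G(v) = 0
I(O, n) = 3*O/4 (I(O, n) = -3*O/(-4) = -3*O*(-1)/4 = -(-3)*O/4 = 3*O/4)
M(Y, H) = 2*Y (M(Y, H) = 3*Y - Y = 2*Y)
y(r) = 2 - 8/r (y(r) = 2 - 2*4/r = 2 - 8/r)
-38*y(3)*42 = -38*(2 - 8/3)*42 = -38*(-2/3)*42 = (76/3)*42 = 1064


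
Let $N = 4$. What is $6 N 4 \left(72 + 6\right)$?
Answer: $7488$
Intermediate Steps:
$6 N 4 \left(72 + 6\right) = 6 \cdot 4 \cdot 4 \left(72 + 6\right) = 24 \cdot 4 \cdot 78 = 96 \cdot 78 = 7488$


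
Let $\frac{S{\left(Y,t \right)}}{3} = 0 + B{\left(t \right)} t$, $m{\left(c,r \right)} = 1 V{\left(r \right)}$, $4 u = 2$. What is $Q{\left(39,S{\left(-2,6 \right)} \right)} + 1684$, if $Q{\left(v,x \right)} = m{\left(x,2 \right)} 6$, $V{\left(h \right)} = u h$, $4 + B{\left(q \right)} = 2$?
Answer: $1690$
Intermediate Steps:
$u = \frac{1}{2}$ ($u = \frac{1}{4} \cdot 2 = \frac{1}{2} \approx 0.5$)
$B{\left(q \right)} = -2$ ($B{\left(q \right)} = -4 + 2 = -2$)
$V{\left(h \right)} = \frac{h}{2}$
$m{\left(c,r \right)} = \frac{r}{2}$ ($m{\left(c,r \right)} = 1 \frac{r}{2} = \frac{r}{2}$)
$S{\left(Y,t \right)} = - 6 t$ ($S{\left(Y,t \right)} = 3 \left(0 - 2 t\right) = 3 \left(- 2 t\right) = - 6 t$)
$Q{\left(v,x \right)} = 6$ ($Q{\left(v,x \right)} = \frac{1}{2} \cdot 2 \cdot 6 = 1 \cdot 6 = 6$)
$Q{\left(39,S{\left(-2,6 \right)} \right)} + 1684 = 6 + 1684 = 1690$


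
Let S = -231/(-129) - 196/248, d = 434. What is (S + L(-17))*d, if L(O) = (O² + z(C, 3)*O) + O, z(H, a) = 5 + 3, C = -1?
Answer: 2556701/43 ≈ 59458.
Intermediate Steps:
z(H, a) = 8
S = 2667/2666 (S = -231*(-1/129) - 196*1/248 = 77/43 - 49/62 = 2667/2666 ≈ 1.0004)
L(O) = O² + 9*O (L(O) = (O² + 8*O) + O = O² + 9*O)
(S + L(-17))*d = (2667/2666 - 17*(9 - 17))*434 = (2667/2666 - 17*(-8))*434 = (2667/2666 + 136)*434 = (365243/2666)*434 = 2556701/43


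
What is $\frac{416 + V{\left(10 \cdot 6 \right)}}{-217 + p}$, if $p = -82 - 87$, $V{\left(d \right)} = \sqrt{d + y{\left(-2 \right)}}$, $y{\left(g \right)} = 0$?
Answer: $- \frac{208}{193} - \frac{\sqrt{15}}{193} \approx -1.0978$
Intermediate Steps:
$V{\left(d \right)} = \sqrt{d}$ ($V{\left(d \right)} = \sqrt{d + 0} = \sqrt{d}$)
$p = -169$ ($p = -82 - 87 = -169$)
$\frac{416 + V{\left(10 \cdot 6 \right)}}{-217 + p} = \frac{416 + \sqrt{10 \cdot 6}}{-217 - 169} = \frac{416 + \sqrt{60}}{-386} = \left(416 + 2 \sqrt{15}\right) \left(- \frac{1}{386}\right) = - \frac{208}{193} - \frac{\sqrt{15}}{193}$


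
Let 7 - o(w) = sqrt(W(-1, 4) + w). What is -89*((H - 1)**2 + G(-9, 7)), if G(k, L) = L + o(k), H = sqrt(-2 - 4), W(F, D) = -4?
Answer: -801 + 89*I*sqrt(13) + 178*I*sqrt(6) ≈ -801.0 + 756.9*I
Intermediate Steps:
H = I*sqrt(6) (H = sqrt(-6) = I*sqrt(6) ≈ 2.4495*I)
o(w) = 7 - sqrt(-4 + w)
G(k, L) = 7 + L - sqrt(-4 + k) (G(k, L) = L + (7 - sqrt(-4 + k)) = 7 + L - sqrt(-4 + k))
-89*((H - 1)**2 + G(-9, 7)) = -89*((I*sqrt(6) - 1)**2 + (7 + 7 - sqrt(-4 - 9))) = -89*((-1 + I*sqrt(6))**2 + (7 + 7 - sqrt(-13))) = -89*((-1 + I*sqrt(6))**2 + (7 + 7 - I*sqrt(13))) = -89*((-1 + I*sqrt(6))**2 + (14 - I*sqrt(13))) = -89*(14 + (-1 + I*sqrt(6))**2 - I*sqrt(13)) = -1246 - 89*(-1 + I*sqrt(6))**2 + 89*I*sqrt(13)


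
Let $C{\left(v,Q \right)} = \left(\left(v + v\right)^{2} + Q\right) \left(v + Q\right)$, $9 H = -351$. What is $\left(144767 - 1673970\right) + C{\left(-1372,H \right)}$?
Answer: $-10625649470$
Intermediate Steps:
$H = -39$ ($H = \frac{1}{9} \left(-351\right) = -39$)
$C{\left(v,Q \right)} = \left(Q + v\right) \left(Q + 4 v^{2}\right)$ ($C{\left(v,Q \right)} = \left(\left(2 v\right)^{2} + Q\right) \left(Q + v\right) = \left(4 v^{2} + Q\right) \left(Q + v\right) = \left(Q + 4 v^{2}\right) \left(Q + v\right) = \left(Q + v\right) \left(Q + 4 v^{2}\right)$)
$\left(144767 - 1673970\right) + C{\left(-1372,H \right)} = \left(144767 - 1673970\right) + \left(\left(-39\right)^{2} + 4 \left(-1372\right)^{3} - -53508 + 4 \left(-39\right) \left(-1372\right)^{2}\right) = \left(144767 - 1673970\right) + \left(1521 + 4 \left(-2582630848\right) + 53508 + 4 \left(-39\right) 1882384\right) = -1529203 + \left(1521 - 10330523392 + 53508 - 293651904\right) = -1529203 - 10624120267 = -10625649470$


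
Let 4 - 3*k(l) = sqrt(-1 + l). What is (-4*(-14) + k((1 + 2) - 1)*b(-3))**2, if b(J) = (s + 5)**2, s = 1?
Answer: 8464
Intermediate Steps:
b(J) = 36 (b(J) = (1 + 5)**2 = 6**2 = 36)
k(l) = 4/3 - sqrt(-1 + l)/3
(-4*(-14) + k((1 + 2) - 1)*b(-3))**2 = (-4*(-14) + (4/3 - sqrt(-1 + ((1 + 2) - 1))/3)*36)**2 = (56 + (4/3 - sqrt(-1 + (3 - 1))/3)*36)**2 = (56 + (4/3 - sqrt(-1 + 2)/3)*36)**2 = (56 + (4/3 - sqrt(1)/3)*36)**2 = (56 + (4/3 - 1/3*1)*36)**2 = (56 + (4/3 - 1/3)*36)**2 = (56 + 1*36)**2 = (56 + 36)**2 = 92**2 = 8464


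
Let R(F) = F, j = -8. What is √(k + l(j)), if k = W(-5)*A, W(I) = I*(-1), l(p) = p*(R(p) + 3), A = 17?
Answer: 5*√5 ≈ 11.180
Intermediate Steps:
l(p) = p*(3 + p) (l(p) = p*(p + 3) = p*(3 + p))
W(I) = -I
k = 85 (k = -1*(-5)*17 = 5*17 = 85)
√(k + l(j)) = √(85 - 8*(3 - 8)) = √(85 - 8*(-5)) = √(85 + 40) = √125 = 5*√5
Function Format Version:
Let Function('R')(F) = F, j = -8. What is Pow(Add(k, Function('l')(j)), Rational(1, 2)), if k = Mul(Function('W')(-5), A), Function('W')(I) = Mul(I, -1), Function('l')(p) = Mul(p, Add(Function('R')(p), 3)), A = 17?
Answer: Mul(5, Pow(5, Rational(1, 2))) ≈ 11.180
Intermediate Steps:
Function('l')(p) = Mul(p, Add(3, p)) (Function('l')(p) = Mul(p, Add(p, 3)) = Mul(p, Add(3, p)))
Function('W')(I) = Mul(-1, I)
k = 85 (k = Mul(Mul(-1, -5), 17) = Mul(5, 17) = 85)
Pow(Add(k, Function('l')(j)), Rational(1, 2)) = Pow(Add(85, Mul(-8, Add(3, -8))), Rational(1, 2)) = Pow(Add(85, Mul(-8, -5)), Rational(1, 2)) = Pow(Add(85, 40), Rational(1, 2)) = Pow(125, Rational(1, 2)) = Mul(5, Pow(5, Rational(1, 2)))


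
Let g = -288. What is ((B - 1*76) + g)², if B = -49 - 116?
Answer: 279841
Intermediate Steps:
B = -165
((B - 1*76) + g)² = ((-165 - 1*76) - 288)² = ((-165 - 76) - 288)² = (-241 - 288)² = (-529)² = 279841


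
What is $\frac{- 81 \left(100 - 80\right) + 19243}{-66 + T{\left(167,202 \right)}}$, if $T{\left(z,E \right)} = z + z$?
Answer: $\frac{17623}{268} \approx 65.757$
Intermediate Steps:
$T{\left(z,E \right)} = 2 z$
$\frac{- 81 \left(100 - 80\right) + 19243}{-66 + T{\left(167,202 \right)}} = \frac{- 81 \left(100 - 80\right) + 19243}{-66 + 2 \cdot 167} = \frac{\left(-81\right) 20 + 19243}{-66 + 334} = \frac{-1620 + 19243}{268} = 17623 \cdot \frac{1}{268} = \frac{17623}{268}$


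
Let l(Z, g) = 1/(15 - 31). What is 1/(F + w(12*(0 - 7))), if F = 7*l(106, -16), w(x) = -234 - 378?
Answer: -16/9799 ≈ -0.0016328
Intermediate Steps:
w(x) = -612
l(Z, g) = -1/16 (l(Z, g) = 1/(-16) = -1/16)
F = -7/16 (F = 7*(-1/16) = -7/16 ≈ -0.43750)
1/(F + w(12*(0 - 7))) = 1/(-7/16 - 612) = 1/(-9799/16) = -16/9799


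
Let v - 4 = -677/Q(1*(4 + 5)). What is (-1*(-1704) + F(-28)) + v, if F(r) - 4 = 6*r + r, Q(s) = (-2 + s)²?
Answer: 73607/49 ≈ 1502.2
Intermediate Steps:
F(r) = 4 + 7*r (F(r) = 4 + (6*r + r) = 4 + 7*r)
v = -481/49 (v = 4 - 677/(-2 + 1*(4 + 5))² = 4 - 677/(-2 + 1*9)² = 4 - 677/(-2 + 9)² = 4 - 677/(7²) = 4 - 677/49 = -481/49 ≈ -9.8163)
(-1*(-1704) + F(-28)) + v = (-1*(-1704) + (4 + 7*(-28))) - 481/49 = (1704 + (4 - 196)) - 481/49 = (1704 - 192) - 481/49 = 1512 - 481/49 = 73607/49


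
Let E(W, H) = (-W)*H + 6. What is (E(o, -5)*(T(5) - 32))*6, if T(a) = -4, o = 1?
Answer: -2376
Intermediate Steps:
E(W, H) = 6 - H*W (E(W, H) = -H*W + 6 = 6 - H*W)
(E(o, -5)*(T(5) - 32))*6 = ((6 - 1*(-5)*1)*(-4 - 32))*6 = ((6 + 5)*(-36))*6 = (11*(-36))*6 = -396*6 = -2376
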